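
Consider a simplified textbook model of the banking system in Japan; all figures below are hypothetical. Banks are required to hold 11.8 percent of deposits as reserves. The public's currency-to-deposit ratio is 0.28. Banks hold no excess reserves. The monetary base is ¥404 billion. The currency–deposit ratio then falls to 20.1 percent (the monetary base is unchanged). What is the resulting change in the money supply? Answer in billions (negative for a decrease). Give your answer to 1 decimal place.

¥221.7 billion

Initially m₁ = (1 + 0.28) / (0.118 + 0.28) ≈ 3.21608, so M₁ = 3.21608 × 404 ≈ 1299.2963 billion.
After the change m₂ = (1 + 0.201) / (0.118 + 0.201) ≈ 3.76489, so M₂ = 3.76489 × 404 ≈ 1521.0156 billion.
ΔM = M₂ − M₁ = 1521.0156 − 1299.2963 = 221.7193 billion.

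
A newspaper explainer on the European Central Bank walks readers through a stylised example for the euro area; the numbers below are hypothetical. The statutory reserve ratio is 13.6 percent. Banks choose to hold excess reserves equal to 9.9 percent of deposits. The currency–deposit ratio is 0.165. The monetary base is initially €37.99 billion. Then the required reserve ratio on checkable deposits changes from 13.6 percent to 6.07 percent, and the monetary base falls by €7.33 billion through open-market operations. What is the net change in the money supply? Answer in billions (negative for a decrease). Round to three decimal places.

-0.640 billion

Before: m₁ = (1 + 0.165) / (0.136 + 0.099 + 0.165) = 2.912500, MB₁ = 37.99, so M₁ = 2.912500 × 37.99 ≈ 110.6459 billion.
After: m₂ = (1 + 0.165) / (0.0607 + 0.099 + 0.165) ≈ 3.587927, MB₂ = 37.99 − 7.33 = 30.66, so M₂ = 3.587927 × 30.66 ≈ 110.0058 billion.
ΔM = M₂ − M₁ = 110.0058 − 110.6459 = -0.6401 billion.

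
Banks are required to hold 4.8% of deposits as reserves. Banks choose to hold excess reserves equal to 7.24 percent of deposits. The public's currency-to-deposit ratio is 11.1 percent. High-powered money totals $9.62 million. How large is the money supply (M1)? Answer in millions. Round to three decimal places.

$46.188 million

The money multiplier is m = (1 + c) / (rr + e + c) = (1 + 0.111) / (0.048 + 0.0724 + 0.111) ≈ 4.80121.
So M = m × MB = 4.80121 × 9.62 ≈ 46.1876 million.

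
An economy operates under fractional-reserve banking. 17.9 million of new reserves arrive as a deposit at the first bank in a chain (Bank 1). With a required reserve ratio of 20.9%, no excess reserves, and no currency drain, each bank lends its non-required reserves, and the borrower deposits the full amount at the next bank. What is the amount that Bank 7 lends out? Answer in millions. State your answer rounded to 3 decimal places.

Each bank lends a fraction (1 − rr) = 0.7910 of the deposit it receives, so Bank 7 receives 17.9·0.7910^6 and lends 17.9·0.7910^7 ≈ 3.4681 million.

3.468 million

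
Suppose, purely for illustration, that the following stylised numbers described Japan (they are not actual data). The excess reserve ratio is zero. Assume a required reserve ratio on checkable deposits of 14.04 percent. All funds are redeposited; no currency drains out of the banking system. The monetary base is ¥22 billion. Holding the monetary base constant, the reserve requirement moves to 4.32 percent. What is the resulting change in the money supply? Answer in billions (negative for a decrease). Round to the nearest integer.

Initially m₁ = 1 / (0.1404) ≈ 7.1225, so M₁ = 7.1225 × 22 = 156.695 billion.
After the change m₂ = 1 / (0.0432) ≈ 23.1481, so M₂ = 23.1481 × 22 = 509.2582 billion.
ΔM = M₂ − M₁ = 509.2582 − 156.695 = 352.5632 billion.

¥353 billion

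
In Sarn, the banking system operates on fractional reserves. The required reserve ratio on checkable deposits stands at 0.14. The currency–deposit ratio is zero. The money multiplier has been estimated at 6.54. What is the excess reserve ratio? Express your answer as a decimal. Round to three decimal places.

0.013

Using m = 6.54. Since m = (1 + c)/(c + rr + e), the denominator satisfies c + rr + e = (1 + c)/m = (1 + 0) / 6.54 ≈ 0.152905.
With c = 0 and rr = 0.14, the excess reserve ratio is 0.152905 − 0 − 0.14 = 0.012905.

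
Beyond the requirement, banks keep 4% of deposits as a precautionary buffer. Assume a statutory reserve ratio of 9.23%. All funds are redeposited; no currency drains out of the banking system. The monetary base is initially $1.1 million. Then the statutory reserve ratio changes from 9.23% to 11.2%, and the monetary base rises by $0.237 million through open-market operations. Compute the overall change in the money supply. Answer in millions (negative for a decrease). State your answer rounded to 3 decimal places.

$0.482 million

Before: m₁ = 1 / (0.0923 + 0.04) ≈ 7.55858, MB₁ = 1.1, so M₁ = 7.55858 × 1.1 ≈ 8.3144 million.
After: m₂ = 1 / (0.112 + 0.04) ≈ 6.57895, MB₂ = 1.1 + 0.237 = 1.337, so M₂ = 6.57895 × 1.337 ≈ 8.7961 million.
ΔM = M₂ − M₁ = 8.7961 − 8.3144 = 0.4817 million.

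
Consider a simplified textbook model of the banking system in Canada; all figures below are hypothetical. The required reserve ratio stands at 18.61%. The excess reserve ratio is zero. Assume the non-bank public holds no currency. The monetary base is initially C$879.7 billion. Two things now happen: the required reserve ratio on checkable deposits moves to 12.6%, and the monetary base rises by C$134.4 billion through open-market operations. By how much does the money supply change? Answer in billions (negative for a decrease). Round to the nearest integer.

C$3321 billion

Before: m₁ = 1 / (0.1861) ≈ 5.37346, MB₁ = 879.7, so M₁ = 5.37346 × 879.7 ≈ 4727.0328 billion.
After: m₂ = 1 / (0.126) ≈ 7.93651, MB₂ = 879.7 + 134.4 = 1014.1, so M₂ = 7.93651 × 1014.1 ≈ 8048.4148 billion.
ΔM = M₂ − M₁ = 8048.4148 − 4727.0328 = 3321.382 billion.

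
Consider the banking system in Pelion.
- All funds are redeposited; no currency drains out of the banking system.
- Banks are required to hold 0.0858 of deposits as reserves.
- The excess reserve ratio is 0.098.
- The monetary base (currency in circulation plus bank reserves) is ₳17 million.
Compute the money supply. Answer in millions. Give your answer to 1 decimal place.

The money multiplier is m = 1 / (rr + e) = 1 / (0.0858 + 0.098) ≈ 5.4407.
So M = m × MB = 5.4407 × 17 = 92.4919 million.

₳92.5 million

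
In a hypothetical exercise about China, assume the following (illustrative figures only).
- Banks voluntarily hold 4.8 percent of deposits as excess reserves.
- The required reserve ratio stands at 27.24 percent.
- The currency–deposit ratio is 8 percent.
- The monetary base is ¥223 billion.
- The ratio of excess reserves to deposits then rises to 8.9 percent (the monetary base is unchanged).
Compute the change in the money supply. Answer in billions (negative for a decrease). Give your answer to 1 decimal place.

-55.9 billion

Initially m₁ = (1 + 0.08) / (0.2724 + 0.048 + 0.08) ≈ 2.69730, so M₁ = 2.69730 × 223 = 601.4979 billion.
After the change m₂ = (1 + 0.08) / (0.2724 + 0.089 + 0.08) ≈ 2.44676, so M₂ = 2.44676 × 223 ≈ 545.6275 billion.
ΔM = M₂ − M₁ = 545.6275 − 601.4979 = -55.8704 billion.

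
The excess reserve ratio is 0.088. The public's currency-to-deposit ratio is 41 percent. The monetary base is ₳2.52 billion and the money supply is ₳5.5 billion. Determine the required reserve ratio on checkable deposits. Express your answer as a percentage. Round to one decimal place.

Using m = M/MB = 5.5/2.52 ≈ 2.182540. Since m = (1 + c)/(c + rr + e), the denominator satisfies c + rr + e = (1 + c)/m = (1 + 0.41) / 2.182540 ≈ 0.646036.
With c = 0.41 and e = 0.088, the required reserve ratio on checkable deposits is 0.646036 − 0.41 − 0.088 = 0.148036.

14.8%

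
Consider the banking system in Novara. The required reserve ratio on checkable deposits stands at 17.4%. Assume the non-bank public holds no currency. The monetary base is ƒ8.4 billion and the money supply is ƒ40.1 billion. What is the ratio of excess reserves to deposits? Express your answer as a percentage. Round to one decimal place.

3.5%

Using m = M/MB = 40.1/8.4 ≈ 4.773810. Since m = (1 + c)/(c + rr + e), the denominator satisfies c + rr + e = (1 + c)/m = (1 + 0) / 4.773810 ≈ 0.209476.
With c = 0 and rr = 0.174, the ratio of excess reserves to deposits is 0.209476 − 0 − 0.174 = 0.035476.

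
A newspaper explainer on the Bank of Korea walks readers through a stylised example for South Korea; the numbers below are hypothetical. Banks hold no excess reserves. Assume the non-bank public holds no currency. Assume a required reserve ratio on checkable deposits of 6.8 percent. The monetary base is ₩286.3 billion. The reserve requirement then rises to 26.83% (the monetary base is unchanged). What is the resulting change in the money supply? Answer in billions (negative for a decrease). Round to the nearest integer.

-3143 billion

Initially m₁ = 1 / (0.068) ≈ 14.7059, so M₁ = 14.7059 × 286.3 ≈ 4210.2992 billion.
After the change m₂ = 1 / (0.2683) ≈ 3.7272, so M₂ = 3.7272 × 286.3 ≈ 1067.0974 billion.
ΔM = M₂ − M₁ = 1067.0974 − 4210.2992 = -3143.2018 billion.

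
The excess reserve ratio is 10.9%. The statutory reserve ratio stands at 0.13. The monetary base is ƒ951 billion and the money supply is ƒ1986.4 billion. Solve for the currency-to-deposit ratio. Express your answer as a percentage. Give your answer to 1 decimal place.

Using m = M/MB = 1986.4/951 ≈ 2.088749. From m = (1 + c)/(c + rr + e), rearranging gives 1 + c = m·(c + rr + e), so c·(1 − m) = m·(rr + e) − 1.
Hence c = [m·(rr + e) − 1]/(1 − m) = [2.088749 × (0.13 + 0.109) − 1] / (1 − 2.088749) ≈ 0.459967.

46.0%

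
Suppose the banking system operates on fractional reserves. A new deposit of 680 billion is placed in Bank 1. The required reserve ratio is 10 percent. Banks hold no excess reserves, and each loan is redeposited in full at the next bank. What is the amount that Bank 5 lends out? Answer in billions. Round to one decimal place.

401.5 billion

Each bank lends a fraction (1 − rr) = 0.9000 of the deposit it receives, so Bank 5 receives 680·0.9000^4 and lends 680·0.9000^5 = 401.5332 billion.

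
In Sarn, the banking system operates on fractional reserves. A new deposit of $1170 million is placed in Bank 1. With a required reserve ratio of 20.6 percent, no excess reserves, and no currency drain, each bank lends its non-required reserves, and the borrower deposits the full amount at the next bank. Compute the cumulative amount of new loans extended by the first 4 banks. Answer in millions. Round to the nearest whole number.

$2717 million

Bank i lends (1 − rr)^i of the original deposit: Bank 1 lends 1170·0.7940 = 928.9800, Bank 2 lends 1170·0.7940² ≈ 737.6101, and so on.
Summing a geometric series: total = 1170·[0.7940·(1 − 0.7940^4) / (1 − 0.7940)] ≈ 2717.2685 million.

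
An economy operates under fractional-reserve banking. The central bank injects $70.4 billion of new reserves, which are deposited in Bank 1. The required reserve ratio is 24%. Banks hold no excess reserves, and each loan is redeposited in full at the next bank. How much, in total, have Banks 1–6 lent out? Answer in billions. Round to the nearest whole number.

Bank i lends (1 − rr)^i of the original deposit: Bank 1 lends 70.4·0.7600 = 53.5040, Bank 2 lends 70.4·0.7600² ≈ 40.6630, and so on.
Summing a geometric series: total = 70.4·[0.7600·(1 − 0.7600^6) / (1 − 0.7600)] ≈ 179.9741 billion.

$180 billion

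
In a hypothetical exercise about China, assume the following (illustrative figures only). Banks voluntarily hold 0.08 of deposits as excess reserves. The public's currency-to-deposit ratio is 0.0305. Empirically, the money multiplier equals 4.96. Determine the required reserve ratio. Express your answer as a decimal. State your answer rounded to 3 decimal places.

0.097

Using m = 4.96. Since m = (1 + c)/(c + rr + e), the denominator satisfies c + rr + e = (1 + c)/m = (1 + 0.0305) / 4.96 ≈ 0.207762.
With c = 0.0305 and e = 0.08, the required reserve ratio is 0.207762 − 0.0305 − 0.08 = 0.097262.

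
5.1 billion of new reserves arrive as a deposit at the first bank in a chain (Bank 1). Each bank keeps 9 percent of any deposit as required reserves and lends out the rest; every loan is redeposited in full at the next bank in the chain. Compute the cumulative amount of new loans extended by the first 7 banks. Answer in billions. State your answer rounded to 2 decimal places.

24.92 billion

Bank i lends (1 − rr)^i of the original deposit: Bank 1 lends 5.1·0.9100 = 4.6410, Bank 2 lends 5.1·0.9100² ≈ 4.2233, and so on.
Summing a geometric series: total = 5.1·[0.9100·(1 − 0.9100^7) / (1 − 0.9100)] ≈ 24.9190 billion.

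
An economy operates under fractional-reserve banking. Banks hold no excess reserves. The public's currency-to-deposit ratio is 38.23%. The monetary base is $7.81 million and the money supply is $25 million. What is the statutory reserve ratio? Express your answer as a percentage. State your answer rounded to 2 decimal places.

4.95%

Using m = M/MB = 25/7.81 ≈ 3.201024. Since m = (1 + c)/(c + rr + e), the denominator satisfies c + rr + e = (1 + c)/m = (1 + 0.3823) / 3.201024 ≈ 0.431831.
With c = 0.3823 and e = 0, the statutory reserve ratio is 0.431831 − 0.3823 − 0 = 0.049531.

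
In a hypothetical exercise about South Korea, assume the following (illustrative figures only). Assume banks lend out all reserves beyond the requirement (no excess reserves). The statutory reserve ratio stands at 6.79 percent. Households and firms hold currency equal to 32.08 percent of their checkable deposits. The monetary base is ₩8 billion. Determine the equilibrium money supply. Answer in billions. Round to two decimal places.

₩27.18 billion

The money multiplier is m = (1 + c) / (rr + c) = (1 + 0.3208) / (0.0679 + 0.3208) ≈ 3.3980.
So M = m × MB = 3.3980 × 8 = 27.184 billion.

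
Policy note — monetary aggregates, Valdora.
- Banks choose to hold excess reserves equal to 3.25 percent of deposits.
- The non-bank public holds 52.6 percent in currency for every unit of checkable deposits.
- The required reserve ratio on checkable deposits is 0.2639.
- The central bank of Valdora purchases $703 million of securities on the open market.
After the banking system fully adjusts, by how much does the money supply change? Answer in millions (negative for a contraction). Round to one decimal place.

The money multiplier is m = (1 + c) / (rr + e + c) = (1 + 0.526) / (0.2639 + 0.0325 + 0.526) ≈ 1.85554.
The purchase adds 703 million of base, so ΔM = m × ΔMB = 1.85554 × (+703) ≈ 1304.4446 million.

$1304.4 million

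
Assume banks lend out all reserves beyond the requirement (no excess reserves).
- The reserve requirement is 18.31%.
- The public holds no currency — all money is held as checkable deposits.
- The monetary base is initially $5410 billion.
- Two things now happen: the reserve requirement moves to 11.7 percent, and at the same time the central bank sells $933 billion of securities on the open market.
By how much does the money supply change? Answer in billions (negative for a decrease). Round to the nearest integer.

Before: m₁ = 1 / (0.1831) ≈ 5.46150, MB₁ = 5410, so M₁ = 5.46150 × 5410 = 29546.715 billion.
After: m₂ = 1 / (0.117) ≈ 8.54701, MB₂ = 5410 − 933 = 4477, so M₂ = 8.54701 × 4477 ≈ 38264.9638 billion.
ΔM = M₂ − M₁ = 38264.9638 − 29546.715 = 8718.2488 billion.

$8718 billion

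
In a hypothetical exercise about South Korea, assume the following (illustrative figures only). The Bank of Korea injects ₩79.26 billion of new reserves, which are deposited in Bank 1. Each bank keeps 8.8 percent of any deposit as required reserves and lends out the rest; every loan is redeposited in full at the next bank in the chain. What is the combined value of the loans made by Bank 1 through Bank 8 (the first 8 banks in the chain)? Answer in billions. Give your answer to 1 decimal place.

₩428.3 billion

Bank i lends (1 − rr)^i of the original deposit: Bank 1 lends 79.26·0.9120 ≈ 72.2851, Bank 2 lends 79.26·0.9120² ≈ 65.9240, and so on.
Summing a geometric series: total = 79.26·[0.9120·(1 − 0.9120^8) / (1 − 0.9120)] ≈ 428.3020 billion.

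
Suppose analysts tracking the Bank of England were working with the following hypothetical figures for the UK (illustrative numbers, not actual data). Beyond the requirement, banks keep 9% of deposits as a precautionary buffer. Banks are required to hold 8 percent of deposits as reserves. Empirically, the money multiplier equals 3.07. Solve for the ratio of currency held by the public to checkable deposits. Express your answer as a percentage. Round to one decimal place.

23.1%

Using m = 3.07. From m = (1 + c)/(c + rr + e), rearranging gives 1 + c = m·(c + rr + e), so c·(1 − m) = m·(rr + e) − 1.
Hence c = [m·(rr + e) − 1]/(1 − m) = [3.07 × (0.08 + 0.09) − 1] / (1 − 3.07) ≈ 0.230966.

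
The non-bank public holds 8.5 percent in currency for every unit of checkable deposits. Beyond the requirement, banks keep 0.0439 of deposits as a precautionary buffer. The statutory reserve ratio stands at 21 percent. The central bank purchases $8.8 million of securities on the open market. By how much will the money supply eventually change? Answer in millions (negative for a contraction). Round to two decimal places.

$28.17 million

The money multiplier is m = (1 + c) / (rr + e + c) = (1 + 0.085) / (0.21 + 0.0439 + 0.085) ≈ 3.2015.
The purchase adds 8.8 million of base, so ΔM = m × ΔMB = 3.2015 × (+8.8) = 28.1732 million.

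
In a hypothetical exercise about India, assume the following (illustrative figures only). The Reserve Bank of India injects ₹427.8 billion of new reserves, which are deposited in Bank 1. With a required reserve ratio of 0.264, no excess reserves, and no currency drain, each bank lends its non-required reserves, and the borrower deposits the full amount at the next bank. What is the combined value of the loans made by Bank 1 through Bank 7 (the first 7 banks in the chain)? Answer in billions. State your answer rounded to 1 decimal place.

₹1053.1 billion

Bank i lends (1 − rr)^i of the original deposit: Bank 1 lends 427.8·0.7360 = 314.8608, Bank 2 lends 427.8·0.7360² ≈ 231.7375, and so on.
Summing a geometric series: total = 427.8·[0.7360·(1 − 0.7360^7) / (1 − 0.7360)] ≈ 1053.1272 billion.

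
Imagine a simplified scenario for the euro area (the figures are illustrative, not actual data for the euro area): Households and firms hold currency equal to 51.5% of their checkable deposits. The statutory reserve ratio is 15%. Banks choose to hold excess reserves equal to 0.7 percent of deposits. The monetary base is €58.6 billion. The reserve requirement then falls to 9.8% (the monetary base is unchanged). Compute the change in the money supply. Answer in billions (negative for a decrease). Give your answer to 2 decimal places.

€11.08 billion

Initially m₁ = (1 + 0.515) / (0.15 + 0.007 + 0.515) ≈ 2.25446, so M₁ = 2.25446 × 58.6 ≈ 132.1114 billion.
After the change m₂ = (1 + 0.515) / (0.098 + 0.007 + 0.515) ≈ 2.44355, so M₂ = 2.44355 × 58.6 ≈ 143.192 billion.
ΔM = M₂ − M₁ = 143.192 − 132.1114 = 11.0806 billion.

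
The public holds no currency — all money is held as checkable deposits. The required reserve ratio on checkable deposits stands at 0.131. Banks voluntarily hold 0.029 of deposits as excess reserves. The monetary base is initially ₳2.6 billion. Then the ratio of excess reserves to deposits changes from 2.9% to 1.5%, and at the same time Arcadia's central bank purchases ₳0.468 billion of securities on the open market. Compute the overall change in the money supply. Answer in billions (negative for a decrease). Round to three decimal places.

Before: m₁ = 1 / (0.131 + 0.029) = 6.25, MB₁ = 2.6, so M₁ = 6.25 × 2.6 = 16.25 billion.
After: m₂ = 1 / (0.131 + 0.015) ≈ 6.84932, MB₂ = 2.6 + 0.468 = 3.068, so M₂ = 6.84932 × 3.068 ≈ 21.0137 billion.
ΔM = M₂ − M₁ = 21.0137 − 16.25 = 4.7637 billion.

₳4.764 billion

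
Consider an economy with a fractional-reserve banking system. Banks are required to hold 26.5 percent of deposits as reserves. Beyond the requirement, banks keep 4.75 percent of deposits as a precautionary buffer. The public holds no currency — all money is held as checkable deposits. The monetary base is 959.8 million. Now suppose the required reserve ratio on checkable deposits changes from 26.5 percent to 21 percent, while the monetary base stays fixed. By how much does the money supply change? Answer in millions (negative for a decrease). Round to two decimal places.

Initially m₁ = 1 / (0.265 + 0.0475) = 3.2, so M₁ = 3.2 × 959.8 = 3071.36 million.
After the change m₂ = 1 / (0.21 + 0.0475) ≈ 3.883495, so M₂ = 3.883495 × 959.8 ≈ 3727.3785 million.
ΔM = M₂ − M₁ = 3727.3785 − 3071.36 = 656.0185 million.

656.02 million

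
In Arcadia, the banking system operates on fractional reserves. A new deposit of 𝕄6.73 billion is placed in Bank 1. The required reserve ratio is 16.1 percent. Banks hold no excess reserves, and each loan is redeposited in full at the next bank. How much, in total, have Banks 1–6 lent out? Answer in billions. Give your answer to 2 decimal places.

Bank i lends (1 − rr)^i of the original deposit: Bank 1 lends 6.73·0.8390 ≈ 5.6465, Bank 2 lends 6.73·0.8390² ≈ 4.7374, and so on.
Summing a geometric series: total = 6.73·[0.8390·(1 − 0.8390^6) / (1 − 0.8390)] ≈ 22.8385 billion.

𝕄22.84 billion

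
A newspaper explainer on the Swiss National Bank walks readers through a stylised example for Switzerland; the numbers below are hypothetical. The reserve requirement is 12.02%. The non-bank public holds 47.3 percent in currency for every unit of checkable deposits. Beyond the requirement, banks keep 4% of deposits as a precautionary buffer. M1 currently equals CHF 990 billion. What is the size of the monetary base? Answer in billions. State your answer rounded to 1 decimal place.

CHF 425.6 billion

The money multiplier is m = (1 + c) / (rr + e + c) = (1 + 0.473) / (0.1202 + 0.04 + 0.473) ≈ 2.32628.
MB = M / m = 990 / 2.32628 ≈ 425.5722 billion.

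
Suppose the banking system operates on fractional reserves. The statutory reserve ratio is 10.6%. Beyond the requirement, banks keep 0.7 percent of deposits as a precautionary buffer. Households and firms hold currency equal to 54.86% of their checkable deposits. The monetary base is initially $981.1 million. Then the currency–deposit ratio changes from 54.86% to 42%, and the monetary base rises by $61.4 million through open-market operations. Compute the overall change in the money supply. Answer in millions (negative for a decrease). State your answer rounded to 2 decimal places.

Before: m₁ = (1 + 0.5486) / (0.106 + 0.007 + 0.5486) ≈ 2.3406892, MB₁ = 981.1, so M₁ = 2.3406892 × 981.1 ≈ 2296.4502 million.
After: m₂ = (1 + 0.42) / (0.106 + 0.007 + 0.42) ≈ 2.6641651, MB₂ = 981.1 + 61.4 = 1042.5, so M₂ = 2.6641651 × 1042.5 ≈ 2777.3921 million.
ΔM = M₂ − M₁ = 2777.3921 − 2296.4502 = 480.9419 million.

$480.94 million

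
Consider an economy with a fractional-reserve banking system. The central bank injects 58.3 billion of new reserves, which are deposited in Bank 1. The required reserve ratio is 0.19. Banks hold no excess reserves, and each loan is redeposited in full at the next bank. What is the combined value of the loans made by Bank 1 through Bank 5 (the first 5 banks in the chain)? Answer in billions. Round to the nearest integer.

162 billion

Bank i lends (1 − rr)^i of the original deposit: Bank 1 lends 58.3·0.8100 = 47.2230, Bank 2 lends 58.3·0.8100² ≈ 38.2506, and so on.
Summing a geometric series: total = 58.3·[0.8100·(1 − 0.8100^5) / (1 − 0.8100)] ≈ 161.8808 billion.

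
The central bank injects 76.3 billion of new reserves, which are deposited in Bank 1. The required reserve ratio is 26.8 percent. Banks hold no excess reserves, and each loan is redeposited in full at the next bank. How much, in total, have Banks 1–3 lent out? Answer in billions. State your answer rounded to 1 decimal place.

126.7 billion

Bank i lends (1 − rr)^i of the original deposit: Bank 1 lends 76.3·0.7320 = 55.8516, Bank 2 lends 76.3·0.7320² ≈ 40.8834, and so on.
Summing a geometric series: total = 76.3·[0.7320·(1 − 0.7320^3) / (1 − 0.7320)] ≈ 126.6616 billion.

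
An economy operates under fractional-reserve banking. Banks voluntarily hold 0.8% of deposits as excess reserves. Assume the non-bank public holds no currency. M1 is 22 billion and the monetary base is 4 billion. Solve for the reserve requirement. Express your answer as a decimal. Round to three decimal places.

Using m = M/MB = 22/4 = 5.500000. Since m = (1 + c)/(c + rr + e), the denominator satisfies c + rr + e = (1 + c)/m = (1 + 0) / 5.500000 ≈ 0.181818.
With c = 0 and e = 0.008, the reserve requirement is 0.181818 − 0 − 0.008 = 0.173818.

0.174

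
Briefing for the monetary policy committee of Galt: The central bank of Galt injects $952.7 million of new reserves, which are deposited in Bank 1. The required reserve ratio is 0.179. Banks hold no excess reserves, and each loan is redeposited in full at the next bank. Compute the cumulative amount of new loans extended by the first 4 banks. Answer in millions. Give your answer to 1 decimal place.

$2384.4 million

Bank i lends (1 − rr)^i of the original deposit: Bank 1 lends 952.7·0.8210 = 782.1667, Bank 2 lends 952.7·0.8210² ≈ 642.1589, and so on.
Summing a geometric series: total = 952.7·[0.8210·(1 − 0.8210^4) / (1 − 0.8210)] ≈ 2384.3794 million.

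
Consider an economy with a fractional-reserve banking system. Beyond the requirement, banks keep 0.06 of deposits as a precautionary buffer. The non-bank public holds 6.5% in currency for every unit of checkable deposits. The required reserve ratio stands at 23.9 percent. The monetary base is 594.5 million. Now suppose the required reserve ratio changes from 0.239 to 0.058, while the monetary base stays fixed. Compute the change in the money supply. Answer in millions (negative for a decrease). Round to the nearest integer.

1720 million

Initially m₁ = (1 + 0.065) / (0.239 + 0.06 + 0.065) ≈ 2.9258, so M₁ = 2.9258 × 594.5 = 1739.3881 million.
After the change m₂ = (1 + 0.065) / (0.058 + 0.06 + 0.065) ≈ 5.8197, so M₂ = 5.8197 × 594.5 ≈ 3459.8117 million.
ΔM = M₂ − M₁ = 3459.8117 − 1739.3881 = 1720.4236 million.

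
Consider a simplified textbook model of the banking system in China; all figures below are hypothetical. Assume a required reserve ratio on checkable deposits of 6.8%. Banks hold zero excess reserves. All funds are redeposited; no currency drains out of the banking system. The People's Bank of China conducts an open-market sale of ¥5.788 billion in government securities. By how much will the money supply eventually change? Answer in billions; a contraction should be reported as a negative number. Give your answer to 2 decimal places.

The simple money multiplier is m = 1/rr = 1/0.068 ≈ 14.7059.
An open-market sale reduces the monetary base by 5.788 billion, so ΔM = m × ΔMB = 14.7059 × (−5.788) ≈ -85.1177 billion.

-85.12 billion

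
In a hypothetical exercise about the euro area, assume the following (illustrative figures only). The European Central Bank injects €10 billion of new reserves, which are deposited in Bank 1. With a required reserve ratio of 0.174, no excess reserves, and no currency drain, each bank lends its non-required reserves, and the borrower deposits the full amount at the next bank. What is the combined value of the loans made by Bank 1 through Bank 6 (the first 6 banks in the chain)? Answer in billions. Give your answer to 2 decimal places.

€32.39 billion

Bank i lends (1 − rr)^i of the original deposit: Bank 1 lends 10·0.8260 = 8.2600, Bank 2 lends 10·0.8260² ≈ 6.8228, and so on.
Summing a geometric series: total = 10·[0.8260·(1 − 0.8260^6) / (1 − 0.8260)] ≈ 32.3944 billion.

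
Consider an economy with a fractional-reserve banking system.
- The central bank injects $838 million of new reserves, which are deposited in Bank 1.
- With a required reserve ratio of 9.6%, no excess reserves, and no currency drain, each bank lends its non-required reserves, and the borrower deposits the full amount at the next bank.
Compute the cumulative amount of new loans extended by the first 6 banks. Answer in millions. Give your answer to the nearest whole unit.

Bank i lends (1 − rr)^i of the original deposit: Bank 1 lends 838·0.9040 = 757.5520, Bank 2 lends 838·0.9040² ≈ 684.8270, and so on.
Summing a geometric series: total = 838·[0.9040·(1 − 0.9040^6) / (1 − 0.9040)] ≈ 3584.3955 million.

$3584 million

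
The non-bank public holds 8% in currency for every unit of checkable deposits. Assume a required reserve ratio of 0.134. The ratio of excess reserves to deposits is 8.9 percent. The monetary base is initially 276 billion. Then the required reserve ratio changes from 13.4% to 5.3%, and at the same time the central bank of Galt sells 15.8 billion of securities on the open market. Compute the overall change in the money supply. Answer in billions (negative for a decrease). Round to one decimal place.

282.1 billion

Before: m₁ = (1 + 0.08) / (0.134 + 0.089 + 0.08) ≈ 3.56436, MB₁ = 276, so M₁ = 3.56436 × 276 ≈ 983.7634 billion.
After: m₂ = (1 + 0.08) / (0.053 + 0.089 + 0.08) ≈ 4.86486, MB₂ = 276 − 15.8 = 260.2, so M₂ = 4.86486 × 260.2 ≈ 1265.8366 billion.
ΔM = M₂ − M₁ = 1265.8366 − 983.7634 = 282.0732 billion.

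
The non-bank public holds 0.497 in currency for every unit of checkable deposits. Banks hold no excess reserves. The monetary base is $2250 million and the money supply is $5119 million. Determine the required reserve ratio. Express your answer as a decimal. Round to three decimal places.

0.161

Using m = M/MB = 5119/2250 ≈ 2.275111. Since m = (1 + c)/(c + rr + e), the denominator satisfies c + rr + e = (1 + c)/m = (1 + 0.497) / 2.275111 ≈ 0.657990.
With c = 0.497 and e = 0, the required reserve ratio is 0.657990 − 0.497 − 0 = 0.16099.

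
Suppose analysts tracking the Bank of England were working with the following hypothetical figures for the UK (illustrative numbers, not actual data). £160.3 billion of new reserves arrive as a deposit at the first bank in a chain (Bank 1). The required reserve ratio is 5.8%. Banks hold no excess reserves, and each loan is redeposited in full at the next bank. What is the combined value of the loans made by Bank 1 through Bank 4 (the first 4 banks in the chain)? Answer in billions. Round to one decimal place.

£553.5 billion

Bank i lends (1 − rr)^i of the original deposit: Bank 1 lends 160.3·0.9420 = 151.0026, Bank 2 lends 160.3·0.9420² ≈ 142.2444, and so on.
Summing a geometric series: total = 160.3·[0.9420·(1 − 0.9420^4) / (1 − 0.9420)] ≈ 553.4639 billion.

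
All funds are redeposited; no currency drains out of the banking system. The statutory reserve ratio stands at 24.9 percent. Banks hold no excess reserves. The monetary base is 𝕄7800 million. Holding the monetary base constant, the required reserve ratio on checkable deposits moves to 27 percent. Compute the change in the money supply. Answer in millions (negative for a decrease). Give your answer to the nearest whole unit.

-2436 million

Initially m₁ = 1 / (0.249) ≈ 4.01606, so M₁ = 4.01606 × 7800 = 31325.268 million.
After the change m₂ = 1 / (0.27) ≈ 3.70370, so M₂ = 3.70370 × 7800 = 28888.86 million.
ΔM = M₂ − M₁ = 28888.86 − 31325.268 = -2436.408 million.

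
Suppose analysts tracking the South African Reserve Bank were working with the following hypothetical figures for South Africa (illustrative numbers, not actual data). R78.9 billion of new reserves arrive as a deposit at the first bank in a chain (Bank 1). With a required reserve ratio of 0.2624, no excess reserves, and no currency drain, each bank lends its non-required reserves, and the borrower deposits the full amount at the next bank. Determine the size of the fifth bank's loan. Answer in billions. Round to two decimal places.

R17.23 billion

Each bank lends a fraction (1 − rr) = 0.7376 of the deposit it receives, so Bank 5 receives 78.9·0.7376^4 and lends 78.9·0.7376^5 ≈ 17.2259 billion.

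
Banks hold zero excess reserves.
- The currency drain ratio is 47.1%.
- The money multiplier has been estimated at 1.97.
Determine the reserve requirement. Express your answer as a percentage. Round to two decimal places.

27.57%

Using m = 1.97. Since m = (1 + c)/(c + rr + e), the denominator satisfies c + rr + e = (1 + c)/m = (1 + 0.471) / 1.97 ≈ 0.746701.
With c = 0.471 and e = 0, the reserve requirement is 0.746701 − 0.471 − 0 = 0.275701.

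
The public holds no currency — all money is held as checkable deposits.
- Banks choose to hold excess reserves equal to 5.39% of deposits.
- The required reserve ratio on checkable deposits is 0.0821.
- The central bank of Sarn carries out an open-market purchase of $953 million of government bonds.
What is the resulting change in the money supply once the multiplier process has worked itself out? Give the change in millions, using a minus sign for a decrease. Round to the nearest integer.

$7007 million

The money multiplier is m = 1 / (rr + e) = 1 / (0.0821 + 0.0539) ≈ 7.3529.
The purchase adds 953 million of base, so ΔM = m × ΔMB = 7.3529 × (+953) = 7007.3137 million.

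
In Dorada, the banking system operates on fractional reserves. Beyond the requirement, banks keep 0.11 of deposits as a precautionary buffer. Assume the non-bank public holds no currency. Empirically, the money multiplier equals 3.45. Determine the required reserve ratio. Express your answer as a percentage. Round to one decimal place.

Using m = 3.45. Since m = (1 + c)/(c + rr + e), the denominator satisfies c + rr + e = (1 + c)/m = (1 + 0) / 3.45 ≈ 0.289855.
With c = 0 and e = 0.11, the required reserve ratio is 0.289855 − 0 − 0.11 = 0.179855.

18.0%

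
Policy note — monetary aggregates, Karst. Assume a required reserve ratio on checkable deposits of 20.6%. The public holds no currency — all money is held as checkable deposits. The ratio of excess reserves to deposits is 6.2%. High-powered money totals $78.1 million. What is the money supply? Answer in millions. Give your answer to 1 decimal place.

The money multiplier is m = 1 / (rr + e) = 1 / (0.206 + 0.062) ≈ 3.7313.
So M = m × MB = 3.7313 × 78.1 ≈ 291.4145 million.

$291.4 million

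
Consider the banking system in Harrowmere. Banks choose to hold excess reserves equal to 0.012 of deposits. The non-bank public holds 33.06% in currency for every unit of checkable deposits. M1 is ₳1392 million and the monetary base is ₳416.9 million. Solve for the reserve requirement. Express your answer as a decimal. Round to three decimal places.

Using m = M/MB = 1392/416.9 ≈ 3.338930. Since m = (1 + c)/(c + rr + e), the denominator satisfies c + rr + e = (1 + c)/m = (1 + 0.3306) / 3.338930 ≈ 0.398511.
With c = 0.3306 and e = 0.012, the reserve requirement is 0.398511 − 0.3306 − 0.012 = 0.055911.

0.056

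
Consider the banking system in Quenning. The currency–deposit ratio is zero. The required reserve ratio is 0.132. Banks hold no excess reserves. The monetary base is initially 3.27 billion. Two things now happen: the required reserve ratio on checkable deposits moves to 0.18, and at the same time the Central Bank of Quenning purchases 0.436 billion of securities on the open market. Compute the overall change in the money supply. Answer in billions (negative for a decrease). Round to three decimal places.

Before: m₁ = 1 / (0.132) ≈ 7.57576, MB₁ = 3.27, so M₁ = 7.57576 × 3.27 ≈ 24.7727 billion.
After: m₂ = 1 / (0.18) ≈ 5.55556, MB₂ = 3.27 + 0.436 = 3.706, so M₂ = 5.55556 × 3.706 ≈ 20.5889 billion.
ΔM = M₂ − M₁ = 20.5889 − 24.7727 = -4.1838 billion.

-4.184 billion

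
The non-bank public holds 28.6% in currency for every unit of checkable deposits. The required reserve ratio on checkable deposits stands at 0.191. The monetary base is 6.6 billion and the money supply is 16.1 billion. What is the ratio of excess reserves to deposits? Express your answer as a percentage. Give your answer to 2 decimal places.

5.02%

Using m = M/MB = 16.1/6.6 ≈ 2.439394. Since m = (1 + c)/(c + rr + e), the denominator satisfies c + rr + e = (1 + c)/m = (1 + 0.286) / 2.439394 ≈ 0.527180.
With c = 0.286 and rr = 0.191, the ratio of excess reserves to deposits is 0.527180 − 0.286 − 0.191 = 0.05018.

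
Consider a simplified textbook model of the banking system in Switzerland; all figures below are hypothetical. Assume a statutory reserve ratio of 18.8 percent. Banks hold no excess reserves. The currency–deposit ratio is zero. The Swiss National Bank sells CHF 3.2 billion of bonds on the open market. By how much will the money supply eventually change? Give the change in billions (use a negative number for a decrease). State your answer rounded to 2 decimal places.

The simple money multiplier is m = 1/rr = 1/0.188 ≈ 5.3191.
An open-market sale reduces the monetary base by 3.2 billion, so ΔM = m × ΔMB = 5.3191 × (−3.2) ≈ -17.0211 billion.

-17.02 billion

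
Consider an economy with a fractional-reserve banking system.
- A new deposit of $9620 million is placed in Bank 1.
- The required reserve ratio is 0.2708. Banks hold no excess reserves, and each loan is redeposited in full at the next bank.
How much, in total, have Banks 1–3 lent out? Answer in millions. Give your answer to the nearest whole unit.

Bank i lends (1 − rr)^i of the original deposit: Bank 1 lends 9620·0.7292 = 7014.9040, Bank 2 lends 9620·0.7292² ≈ 5115.2680, and so on.
Summing a geometric series: total = 9620·[0.7292·(1 − 0.7292^3) / (1 − 0.7292)] ≈ 15860.2254 million.

$15860 million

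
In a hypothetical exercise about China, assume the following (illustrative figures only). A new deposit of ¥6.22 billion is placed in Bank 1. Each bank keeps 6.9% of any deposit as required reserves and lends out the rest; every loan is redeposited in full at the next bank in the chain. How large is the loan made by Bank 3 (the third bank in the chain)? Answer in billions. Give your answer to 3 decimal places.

Each bank lends a fraction (1 − rr) = 0.9310 of the deposit it receives, so Bank 3 receives 6.22·0.9310^2 and lends 6.22·0.9310^3 ≈ 5.0193 billion.

¥5.019 billion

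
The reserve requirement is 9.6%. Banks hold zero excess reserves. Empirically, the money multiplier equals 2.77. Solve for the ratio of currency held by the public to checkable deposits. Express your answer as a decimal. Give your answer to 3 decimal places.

0.415

Using m = 2.77. From m = (1 + c)/(c + rr + e), rearranging gives 1 + c = m·(c + rr + e), so c·(1 − m) = m·(rr + e) − 1.
Hence c = [m·(rr + e) − 1]/(1 − m) = [2.77 × (0.096 + 0) − 1] / (1 − 2.77) ≈ 0.414734.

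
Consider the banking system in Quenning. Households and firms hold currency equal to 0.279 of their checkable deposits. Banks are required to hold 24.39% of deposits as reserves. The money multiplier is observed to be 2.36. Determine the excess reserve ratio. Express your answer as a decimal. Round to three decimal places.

Using m = 2.36. Since m = (1 + c)/(c + rr + e), the denominator satisfies c + rr + e = (1 + c)/m = (1 + 0.279) / 2.36 ≈ 0.541949.
With c = 0.279 and rr = 0.2439, the excess reserve ratio is 0.541949 − 0.279 − 0.2439 = 0.019049.

0.019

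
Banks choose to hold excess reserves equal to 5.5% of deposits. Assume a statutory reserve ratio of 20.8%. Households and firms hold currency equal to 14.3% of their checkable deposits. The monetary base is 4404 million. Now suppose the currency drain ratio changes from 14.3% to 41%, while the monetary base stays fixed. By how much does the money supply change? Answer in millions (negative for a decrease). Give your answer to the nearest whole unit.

Initially m₁ = (1 + 0.143) / (0.208 + 0.055 + 0.143) ≈ 2.81527, so M₁ = 2.81527 × 4404 ≈ 12398.4491 million.
After the change m₂ = (1 + 0.41) / (0.208 + 0.055 + 0.41) ≈ 2.09510, so M₂ = 2.09510 × 4404 = 9226.8204 million.
ΔM = M₂ − M₁ = 9226.8204 − 12398.4491 = -3171.6287 million.

-3172 million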